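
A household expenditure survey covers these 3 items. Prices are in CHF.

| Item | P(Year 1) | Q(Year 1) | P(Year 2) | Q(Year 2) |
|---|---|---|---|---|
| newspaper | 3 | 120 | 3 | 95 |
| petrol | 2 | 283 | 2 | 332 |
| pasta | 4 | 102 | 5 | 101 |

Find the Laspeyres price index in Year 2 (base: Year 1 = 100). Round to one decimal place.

107.6

Laspeyres price index uses base-period quantities as weights.
ΣP(Year 2)·Q(Year 1) = 3×120 + 2×283 + 5×102 = 360 + 566 + 510 = 1436
ΣP(Year 1)·Q(Year 1) = 3×120 + 2×283 + 4×102 = 360 + 566 + 408 = 1334
Index = 1436 / 1334 × 100 = 107.6462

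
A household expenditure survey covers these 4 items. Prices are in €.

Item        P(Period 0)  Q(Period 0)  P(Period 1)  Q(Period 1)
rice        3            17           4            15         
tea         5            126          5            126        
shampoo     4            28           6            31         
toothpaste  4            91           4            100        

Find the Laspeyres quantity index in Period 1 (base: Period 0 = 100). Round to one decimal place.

103.6

Laspeyres quantity index uses base-period prices as weights.
ΣP(Period 0)·Q(Period 1) = 3×15 + 5×126 + 4×31 + 4×100 = 45 + 630 + 124 + 400 = 1199
ΣP(Period 0)·Q(Period 0) = 3×17 + 5×126 + 4×28 + 4×91 = 51 + 630 + 112 + 364 = 1157
Index = 1199 / 1157 × 100 = 103.6301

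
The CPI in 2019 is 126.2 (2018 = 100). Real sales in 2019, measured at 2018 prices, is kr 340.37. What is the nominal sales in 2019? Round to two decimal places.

Nominal = Real × (Index/100) = 340.37 × (126.2/100)
        = 340.37 × 1.262 = 429.5469

429.55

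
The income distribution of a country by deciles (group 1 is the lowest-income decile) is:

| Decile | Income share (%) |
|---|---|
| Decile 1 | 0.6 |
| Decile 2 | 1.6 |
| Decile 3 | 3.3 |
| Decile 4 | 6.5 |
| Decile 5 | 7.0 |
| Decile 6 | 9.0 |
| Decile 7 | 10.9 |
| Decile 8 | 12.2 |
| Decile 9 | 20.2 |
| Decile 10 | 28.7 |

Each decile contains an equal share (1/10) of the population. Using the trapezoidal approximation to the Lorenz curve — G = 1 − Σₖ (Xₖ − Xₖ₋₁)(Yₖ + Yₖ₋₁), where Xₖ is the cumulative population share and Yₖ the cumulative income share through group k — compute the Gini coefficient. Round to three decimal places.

0.443

Cumulative income shares Yₖ: 0.0060, 0.0220, 0.0550, 0.1200, 0.1900, 0.2800, 0.3890, 0.5110, 0.7130, 1.0000
Σ (Xₖ−Xₖ₋₁)(Yₖ+Yₖ₋₁) = (1/10)(0.0060+0.0000) + (1/10)(0.0220+0.0060) + (1/10)(0.0550+0.0220) + (1/10)(0.1200+0.0550) + (1/10)(0.1900+0.1200) + (1/10)(0.2800+0.1900) + (1/10)(0.3890+0.2800) + (1/10)(0.5110+0.3890) + (1/10)(0.7130+0.5110) + (1/10)(1.0000+0.7130)
  = 0.0006 + 0.0028 + 0.0077 + 0.0175 + 0.0310 + 0.0470 + 0.0669 + 0.0900 + 0.1224 + 0.1713 = 0.5572
G = 1 − 0.5572 = 0.4428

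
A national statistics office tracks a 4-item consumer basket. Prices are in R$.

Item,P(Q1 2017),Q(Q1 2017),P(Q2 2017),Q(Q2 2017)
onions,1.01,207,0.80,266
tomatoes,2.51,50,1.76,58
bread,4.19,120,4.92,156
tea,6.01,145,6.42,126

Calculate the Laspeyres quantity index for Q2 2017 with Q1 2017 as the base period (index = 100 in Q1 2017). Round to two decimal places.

106.81

Laspeyres quantity index uses base-period prices as weights.
ΣP(Q1 2017)·Q(Q2 2017) = 1.01×266 + 2.51×58 + 4.19×156 + 6.01×126 = 268.66 + 145.58 + 653.64 + 757.26 = 1825.14
ΣP(Q1 2017)·Q(Q1 2017) = 1.01×207 + 2.51×50 + 4.19×120 + 6.01×145 = 209.07 + 125.5 + 502.8 + 871.45 = 1708.82
Index = 1825.14 / 1708.82 × 100 = 106.8070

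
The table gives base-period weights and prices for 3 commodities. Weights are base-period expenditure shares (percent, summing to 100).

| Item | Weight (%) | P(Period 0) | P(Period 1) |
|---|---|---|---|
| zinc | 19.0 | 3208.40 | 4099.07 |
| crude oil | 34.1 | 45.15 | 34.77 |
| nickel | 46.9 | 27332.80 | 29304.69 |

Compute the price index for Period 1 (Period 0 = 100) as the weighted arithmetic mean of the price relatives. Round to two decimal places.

100.82

zinc: 19.0 × (4099.07/3208.40) = 19.0 × 1.277606 = 24.2745
crude oil: 34.1 × (34.77/45.15) = 34.1 × 0.770100 = 26.2604
nickel: 46.9 × (29304.69/27332.80) = 46.9 × 1.072144 = 50.2835
Index = Σ wᵢ·(p₁ᵢ/p₀ᵢ) = 24.2745 + 26.2604 + 50.2835 = 100.8184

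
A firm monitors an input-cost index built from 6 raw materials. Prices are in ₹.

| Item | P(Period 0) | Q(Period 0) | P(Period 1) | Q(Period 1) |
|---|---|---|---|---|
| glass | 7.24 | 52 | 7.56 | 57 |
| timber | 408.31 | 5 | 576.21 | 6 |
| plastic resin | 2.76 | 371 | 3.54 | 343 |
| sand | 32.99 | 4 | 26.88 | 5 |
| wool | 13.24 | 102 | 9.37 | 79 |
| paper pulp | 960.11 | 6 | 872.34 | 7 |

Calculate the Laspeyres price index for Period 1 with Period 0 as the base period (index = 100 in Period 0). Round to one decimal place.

Laspeyres price index uses base-period quantities as weights.
ΣP(Period 1)·Q(Period 0) = 7.56×52 + 576.21×5 + 3.54×371 + 26.88×4 + 9.37×102 + 872.34×6 = 393.12 + 2881.05 + 1313.34 + 107.52 + 955.74 + 5234.04 = 10884.81
ΣP(Period 0)·Q(Period 0) = 7.24×52 + 408.31×5 + 2.76×371 + 32.99×4 + 13.24×102 + 960.11×6 = 376.48 + 2041.55 + 1023.96 + 131.96 + 1350.48 + 5760.66 = 10685.09
Index = 10884.81 / 10685.09 × 100 = 101.8691

101.9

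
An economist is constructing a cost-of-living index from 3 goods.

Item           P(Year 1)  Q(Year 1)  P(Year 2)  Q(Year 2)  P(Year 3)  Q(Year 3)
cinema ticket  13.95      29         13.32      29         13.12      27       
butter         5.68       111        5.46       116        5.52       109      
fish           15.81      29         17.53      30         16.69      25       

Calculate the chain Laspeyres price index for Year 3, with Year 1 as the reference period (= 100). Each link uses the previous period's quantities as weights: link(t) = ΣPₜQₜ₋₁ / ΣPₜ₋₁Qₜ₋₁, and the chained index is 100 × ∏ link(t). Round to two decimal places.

Link Year 1→Year 2:
ΣP(Year 2)Q(Year 1) = 13.32×29 + 5.46×111 + 17.53×29 = 386.28 + 606.06 + 508.37 = 1500.71
ΣP(Year 1)Q(Year 1) = 13.95×29 + 5.68×111 + 15.81×29 = 404.55 + 630.48 + 458.49 = 1493.52
link = 1500.71/1493.52 = 1.004814
Link Year 2→Year 3:
ΣP(Year 3)Q(Year 2) = 13.12×29 + 5.52×116 + 16.69×30 = 380.48 + 640.32 + 500.7 = 1521.5
ΣP(Year 2)Q(Year 2) = 13.32×29 + 5.46×116 + 17.53×30 = 386.28 + 633.36 + 525.9 = 1545.54
link = 1521.5/1545.54 = 0.984446
Chained index = 100 × 1.004814 × 0.984446 = 98.9185

98.92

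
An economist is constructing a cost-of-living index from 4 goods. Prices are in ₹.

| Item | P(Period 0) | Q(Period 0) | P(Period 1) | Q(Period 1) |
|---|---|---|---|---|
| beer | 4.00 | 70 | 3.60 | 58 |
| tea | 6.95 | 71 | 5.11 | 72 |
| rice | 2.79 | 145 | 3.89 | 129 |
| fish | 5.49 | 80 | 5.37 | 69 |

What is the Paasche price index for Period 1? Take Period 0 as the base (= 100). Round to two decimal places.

Paasche price index uses current-period quantities as weights.
ΣP(Period 1)·Q(Period 1) = 3.60×58 + 5.11×72 + 3.89×129 + 5.37×69 = 208.8 + 367.92 + 501.81 + 370.53 = 1449.06
ΣP(Period 0)·Q(Period 1) = 4.00×58 + 6.95×72 + 2.79×129 + 5.49×69 = 232 + 500.4 + 359.91 + 378.81 = 1471.12
Index = 1449.06 / 1471.12 × 100 = 98.5005

98.50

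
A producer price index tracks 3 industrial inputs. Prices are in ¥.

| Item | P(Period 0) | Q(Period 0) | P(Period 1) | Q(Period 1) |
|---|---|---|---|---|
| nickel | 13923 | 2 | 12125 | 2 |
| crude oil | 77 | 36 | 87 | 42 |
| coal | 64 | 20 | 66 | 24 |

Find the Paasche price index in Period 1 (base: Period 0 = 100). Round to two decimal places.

90.41

Paasche price index uses current-period quantities as weights.
ΣP(Period 1)·Q(Period 1) = 12125×2 + 87×42 + 66×24 = 24250 + 3654 + 1584 = 29488
ΣP(Period 0)·Q(Period 1) = 13923×2 + 77×42 + 64×24 = 27846 + 3234 + 1536 = 32616
Index = 29488 / 32616 × 100 = 90.4096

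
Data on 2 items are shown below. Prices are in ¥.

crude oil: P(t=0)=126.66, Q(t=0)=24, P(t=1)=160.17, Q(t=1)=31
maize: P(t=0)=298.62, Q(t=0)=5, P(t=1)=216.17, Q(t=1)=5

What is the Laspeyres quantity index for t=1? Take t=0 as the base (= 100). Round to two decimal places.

119.56

Laspeyres quantity index uses base-period prices as weights.
ΣP(t=0)·Q(t=1) = 126.66×31 + 298.62×5 = 3926.46 + 1493.1 = 5419.56
ΣP(t=0)·Q(t=0) = 126.66×24 + 298.62×5 = 3039.84 + 1493.1 = 4532.94
Index = 5419.56 / 4532.94 × 100 = 119.5595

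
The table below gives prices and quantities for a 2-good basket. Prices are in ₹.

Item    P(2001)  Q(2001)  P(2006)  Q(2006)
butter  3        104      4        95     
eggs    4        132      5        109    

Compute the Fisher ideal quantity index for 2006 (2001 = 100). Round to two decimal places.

Laspeyres component (base-period weights):
ΣP(2001)Q(2006) = 3×95 + 4×109 = 285 + 436 = 721
ΣP(2001)Q(2001) = 3×104 + 4×132 = 312 + 528 = 840
L = 721 / 840 × 100 = 85.8333
Paasche component (current-period weights):
ΣP(2006)Q(2006) = 4×95 + 5×109 = 380 + 545 = 925
ΣP(2006)Q(2001) = 4×104 + 5×132 = 416 + 660 = 1076
P = 925 / 1076 × 100 = 85.9665
Fisher = √(L × P) = √(85.8333 × 85.9665) = 85.8999

85.90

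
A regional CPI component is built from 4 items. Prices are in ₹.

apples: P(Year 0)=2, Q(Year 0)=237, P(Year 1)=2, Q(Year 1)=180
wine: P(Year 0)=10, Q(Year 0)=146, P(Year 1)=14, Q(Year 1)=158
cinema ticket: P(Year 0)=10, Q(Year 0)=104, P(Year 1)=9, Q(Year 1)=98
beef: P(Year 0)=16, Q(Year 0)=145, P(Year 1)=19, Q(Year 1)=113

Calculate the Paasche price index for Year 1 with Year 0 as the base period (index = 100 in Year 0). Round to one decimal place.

Paasche price index uses current-period quantities as weights.
ΣP(Year 1)·Q(Year 1) = 2×180 + 14×158 + 9×98 + 19×113 = 360 + 2212 + 882 + 2147 = 5601
ΣP(Year 0)·Q(Year 1) = 2×180 + 10×158 + 10×98 + 16×113 = 360 + 1580 + 980 + 1808 = 4728
Index = 5601 / 4728 × 100 = 118.4645

118.5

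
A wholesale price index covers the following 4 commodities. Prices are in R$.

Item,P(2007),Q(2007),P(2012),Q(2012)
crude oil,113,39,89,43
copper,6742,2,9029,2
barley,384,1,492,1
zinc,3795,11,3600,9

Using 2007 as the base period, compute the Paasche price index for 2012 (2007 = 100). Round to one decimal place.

Paasche price index uses current-period quantities as weights.
ΣP(2012)·Q(2012) = 89×43 + 9029×2 + 492×1 + 3600×9 = 3827 + 18058 + 492 + 32400 = 54777
ΣP(2007)·Q(2012) = 113×43 + 6742×2 + 384×1 + 3795×9 = 4859 + 13484 + 384 + 34155 = 52882
Index = 54777 / 52882 × 100 = 103.5834

103.6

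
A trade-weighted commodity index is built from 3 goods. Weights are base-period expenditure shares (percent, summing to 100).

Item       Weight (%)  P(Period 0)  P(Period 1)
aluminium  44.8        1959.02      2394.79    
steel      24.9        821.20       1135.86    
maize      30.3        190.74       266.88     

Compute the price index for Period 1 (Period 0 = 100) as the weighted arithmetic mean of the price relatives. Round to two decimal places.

131.60

aluminium: 44.8 × (2394.79/1959.02) = 44.8 × 1.222443 = 54.7654
steel: 24.9 × (1135.86/821.20) = 24.9 × 1.383171 = 34.4410
maize: 30.3 × (266.88/190.74) = 30.3 × 1.399182 = 42.3952
Index = Σ wᵢ·(p₁ᵢ/p₀ᵢ) = 54.7654 + 34.4410 + 42.3952 = 131.6016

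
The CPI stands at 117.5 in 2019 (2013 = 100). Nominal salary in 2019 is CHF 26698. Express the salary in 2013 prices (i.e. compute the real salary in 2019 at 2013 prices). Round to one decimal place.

22721.7

Real = Nominal ÷ (Index/100) = 26698 ÷ (117.5/100)
     = 26698 ÷ 1.175 = 22721.7021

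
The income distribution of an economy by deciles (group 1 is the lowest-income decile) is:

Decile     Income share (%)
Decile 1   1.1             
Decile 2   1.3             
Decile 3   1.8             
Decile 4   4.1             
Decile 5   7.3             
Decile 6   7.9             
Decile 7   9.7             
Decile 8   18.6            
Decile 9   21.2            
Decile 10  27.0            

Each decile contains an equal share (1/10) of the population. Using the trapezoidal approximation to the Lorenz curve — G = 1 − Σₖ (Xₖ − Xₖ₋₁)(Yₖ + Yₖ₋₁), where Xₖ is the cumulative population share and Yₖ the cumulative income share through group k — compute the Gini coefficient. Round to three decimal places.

Cumulative income shares Yₖ: 0.0110, 0.0240, 0.0420, 0.0830, 0.1560, 0.2350, 0.3320, 0.5180, 0.7300, 1.0000
Σ (Xₖ−Xₖ₋₁)(Yₖ+Yₖ₋₁) = (1/10)(0.0110+0.0000) + (1/10)(0.0240+0.0110) + (1/10)(0.0420+0.0240) + (1/10)(0.0830+0.0420) + (1/10)(0.1560+0.0830) + (1/10)(0.2350+0.1560) + (1/10)(0.3320+0.2350) + (1/10)(0.5180+0.3320) + (1/10)(0.7300+0.5180) + (1/10)(1.0000+0.7300)
  = 0.0011 + 0.0035 + 0.0066 + 0.0125 + 0.0239 + 0.0391 + 0.0567 + 0.0850 + 0.1248 + 0.1730 = 0.5262
G = 1 − 0.5262 = 0.4738

0.474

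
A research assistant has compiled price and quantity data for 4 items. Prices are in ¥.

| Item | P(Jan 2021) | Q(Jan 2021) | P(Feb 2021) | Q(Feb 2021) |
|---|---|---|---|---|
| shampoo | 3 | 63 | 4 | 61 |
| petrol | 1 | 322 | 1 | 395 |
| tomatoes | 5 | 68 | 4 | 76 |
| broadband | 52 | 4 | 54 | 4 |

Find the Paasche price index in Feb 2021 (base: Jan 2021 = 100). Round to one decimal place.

99.4

Paasche price index uses current-period quantities as weights.
ΣP(Feb 2021)·Q(Feb 2021) = 4×61 + 1×395 + 4×76 + 54×4 = 244 + 395 + 304 + 216 = 1159
ΣP(Jan 2021)·Q(Feb 2021) = 3×61 + 1×395 + 5×76 + 52×4 = 183 + 395 + 380 + 208 = 1166
Index = 1159 / 1166 × 100 = 99.3997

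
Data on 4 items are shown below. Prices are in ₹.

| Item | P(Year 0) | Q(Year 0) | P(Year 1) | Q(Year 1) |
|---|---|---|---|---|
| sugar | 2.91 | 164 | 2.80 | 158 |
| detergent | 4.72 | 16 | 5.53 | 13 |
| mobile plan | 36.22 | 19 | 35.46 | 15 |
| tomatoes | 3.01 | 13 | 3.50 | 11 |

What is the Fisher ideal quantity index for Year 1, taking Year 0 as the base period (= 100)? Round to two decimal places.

85.68

Laspeyres component (base-period weights):
ΣP(Year 0)Q(Year 1) = 2.91×158 + 4.72×13 + 36.22×15 + 3.01×11 = 459.78 + 61.36 + 543.3 + 33.11 = 1097.55
ΣP(Year 0)Q(Year 0) = 2.91×164 + 4.72×16 + 36.22×19 + 3.01×13 = 477.24 + 75.52 + 688.18 + 39.13 = 1280.07
L = 1097.55 / 1280.07 × 100 = 85.7414
Paasche component (current-period weights):
ΣP(Year 1)Q(Year 1) = 2.80×158 + 5.53×13 + 35.46×15 + 3.50×11 = 442.4 + 71.89 + 531.9 + 38.5 = 1084.69
ΣP(Year 1)Q(Year 0) = 2.80×164 + 5.53×16 + 35.46×19 + 3.50×13 = 459.2 + 88.48 + 673.74 + 45.5 = 1266.92
P = 1084.69 / 1266.92 × 100 = 85.6163
Fisher = √(L × P) = √(85.7414 × 85.6163) = 85.6788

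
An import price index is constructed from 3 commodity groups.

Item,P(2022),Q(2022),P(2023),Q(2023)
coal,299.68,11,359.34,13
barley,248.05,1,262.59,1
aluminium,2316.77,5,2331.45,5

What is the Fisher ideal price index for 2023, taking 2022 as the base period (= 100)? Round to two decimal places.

105.20

Laspeyres component (base-period weights):
ΣP(2023)Q(2022) = 359.34×11 + 262.59×1 + 2331.45×5 = 3952.74 + 262.59 + 11657.25 = 15872.58
ΣP(2022)Q(2022) = 299.68×11 + 248.05×1 + 2316.77×5 = 3296.48 + 248.05 + 11583.85 = 15128.38
L = 15872.58 / 15128.38 × 100 = 104.9192
Paasche component (current-period weights):
ΣP(2023)Q(2023) = 359.34×13 + 262.59×1 + 2331.45×5 = 4671.42 + 262.59 + 11657.25 = 16591.26
ΣP(2022)Q(2023) = 299.68×13 + 248.05×1 + 2316.77×5 = 3895.84 + 248.05 + 11583.85 = 15727.74
P = 16591.26 / 15727.74 × 100 = 105.4904
Fisher = √(L × P) = √(104.9192 × 105.4904) = 105.2044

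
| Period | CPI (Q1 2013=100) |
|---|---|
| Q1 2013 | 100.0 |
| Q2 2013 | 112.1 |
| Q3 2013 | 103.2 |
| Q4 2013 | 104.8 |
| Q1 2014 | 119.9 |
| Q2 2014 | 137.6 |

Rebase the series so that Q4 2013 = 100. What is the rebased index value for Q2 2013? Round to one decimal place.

107.0

Rebased(Q2 2013) = 112.1 / 104.8 × 100 = 106.9656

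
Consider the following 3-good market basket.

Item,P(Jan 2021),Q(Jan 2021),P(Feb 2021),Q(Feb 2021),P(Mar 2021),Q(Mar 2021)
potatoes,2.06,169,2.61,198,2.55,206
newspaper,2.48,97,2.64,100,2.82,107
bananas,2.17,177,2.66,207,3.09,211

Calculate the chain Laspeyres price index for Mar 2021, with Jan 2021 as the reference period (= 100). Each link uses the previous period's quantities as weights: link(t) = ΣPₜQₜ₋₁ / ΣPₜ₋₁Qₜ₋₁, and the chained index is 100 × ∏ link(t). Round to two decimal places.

128.64

Link Jan 2021→Feb 2021:
ΣP(Feb 2021)Q(Jan 2021) = 2.61×169 + 2.64×97 + 2.66×177 = 441.09 + 256.08 + 470.82 = 1167.99
ΣP(Jan 2021)Q(Jan 2021) = 2.06×169 + 2.48×97 + 2.17×177 = 348.14 + 240.56 + 384.09 = 972.79
link = 1167.99/972.79 = 1.200660
Link Feb 2021→Mar 2021:
ΣP(Mar 2021)Q(Feb 2021) = 2.55×198 + 2.82×100 + 3.09×207 = 504.9 + 282 + 639.63 = 1426.53
ΣP(Feb 2021)Q(Feb 2021) = 2.61×198 + 2.64×100 + 2.66×207 = 516.78 + 264 + 550.62 = 1331.4
link = 1426.53/1331.4 = 1.071451
Chained index = 100 × 1.200660 × 1.071451 = 128.6448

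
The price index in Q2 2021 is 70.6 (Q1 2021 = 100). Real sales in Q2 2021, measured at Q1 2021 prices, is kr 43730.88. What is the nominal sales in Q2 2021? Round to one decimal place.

30874.0

Nominal = Real × (Index/100) = 43730.88 × (70.6/100)
        = 43730.88 × 0.706 = 30874.0013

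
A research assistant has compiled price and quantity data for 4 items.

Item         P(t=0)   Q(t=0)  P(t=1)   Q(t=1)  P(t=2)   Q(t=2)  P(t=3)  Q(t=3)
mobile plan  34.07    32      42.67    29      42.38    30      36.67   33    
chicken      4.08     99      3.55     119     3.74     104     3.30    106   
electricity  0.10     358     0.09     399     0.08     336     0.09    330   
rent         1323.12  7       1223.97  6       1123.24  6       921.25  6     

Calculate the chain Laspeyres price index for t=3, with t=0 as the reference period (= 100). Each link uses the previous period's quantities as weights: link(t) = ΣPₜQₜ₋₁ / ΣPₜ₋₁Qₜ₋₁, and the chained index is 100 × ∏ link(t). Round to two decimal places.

74.21

Link t=0→t=1:
ΣP(t=1)Q(t=0) = 42.67×32 + 3.55×99 + 0.09×358 + 1223.97×7 = 1365.44 + 351.45 + 32.22 + 8567.79 = 10316.9
ΣP(t=0)Q(t=0) = 34.07×32 + 4.08×99 + 0.10×358 + 1323.12×7 = 1090.24 + 403.92 + 35.8 + 9261.84 = 10791.8
link = 10316.9/10791.8 = 0.955994
Link t=1→t=2:
ΣP(t=2)Q(t=1) = 42.38×29 + 3.74×119 + 0.08×399 + 1123.24×6 = 1229.02 + 445.06 + 31.92 + 6739.44 = 8445.44
ΣP(t=1)Q(t=1) = 42.67×29 + 3.55×119 + 0.09×399 + 1223.97×6 = 1237.43 + 422.45 + 35.91 + 7343.82 = 9039.61
link = 8445.44/9039.61 = 0.934270
Link t=2→t=3:
ΣP(t=3)Q(t=2) = 36.67×30 + 3.30×104 + 0.09×336 + 921.25×6 = 1100.1 + 343.2 + 30.24 + 5527.5 = 7001.04
ΣP(t=2)Q(t=2) = 42.38×30 + 3.74×104 + 0.08×336 + 1123.24×6 = 1271.4 + 388.96 + 26.88 + 6739.44 = 8426.68
link = 7001.04/8426.68 = 0.830818
Chained index = 100 × 0.955994 × 0.934270 × 0.830818 = 74.2051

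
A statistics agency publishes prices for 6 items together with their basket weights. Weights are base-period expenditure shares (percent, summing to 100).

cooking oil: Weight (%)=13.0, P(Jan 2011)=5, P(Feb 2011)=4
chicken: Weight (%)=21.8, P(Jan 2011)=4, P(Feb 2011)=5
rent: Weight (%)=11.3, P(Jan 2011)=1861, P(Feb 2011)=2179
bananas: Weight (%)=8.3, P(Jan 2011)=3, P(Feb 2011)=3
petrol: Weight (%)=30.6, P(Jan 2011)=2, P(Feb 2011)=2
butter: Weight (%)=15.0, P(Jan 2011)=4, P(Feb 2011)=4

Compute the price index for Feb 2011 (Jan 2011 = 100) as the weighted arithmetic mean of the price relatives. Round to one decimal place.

104.8

cooking oil: 13.0 × (4/5) = 13.0 × 0.800000 = 10.4000
chicken: 21.8 × (5/4) = 21.8 × 1.250000 = 27.2500
rent: 11.3 × (2179/1861) = 11.3 × 1.170876 = 13.2309
bananas: 8.3 × (3/3) = 8.3 × 1.000000 = 8.3000
petrol: 30.6 × (2/2) = 30.6 × 1.000000 = 30.6000
butter: 15.0 × (4/4) = 15.0 × 1.000000 = 15.0000
Index = Σ wᵢ·(p₁ᵢ/p₀ᵢ) = 10.4000 + 27.2500 + 13.2309 + 8.3000 + 30.6000 + 15.0000 = 104.7809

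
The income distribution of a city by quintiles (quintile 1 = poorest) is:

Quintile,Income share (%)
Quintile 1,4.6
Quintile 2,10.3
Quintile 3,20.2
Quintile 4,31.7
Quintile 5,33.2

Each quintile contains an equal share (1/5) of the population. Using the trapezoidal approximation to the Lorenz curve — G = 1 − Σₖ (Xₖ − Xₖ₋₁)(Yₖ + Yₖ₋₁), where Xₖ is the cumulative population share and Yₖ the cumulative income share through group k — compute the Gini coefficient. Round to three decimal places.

Cumulative income shares Yₖ: 0.0460, 0.1490, 0.3510, 0.6680, 1.0000
Σ (Xₖ−Xₖ₋₁)(Yₖ+Yₖ₋₁) = (1/5)(0.0460+0.0000) + (1/5)(0.1490+0.0460) + (1/5)(0.3510+0.1490) + (1/5)(0.6680+0.3510) + (1/5)(1.0000+0.6680)
  = 0.0092 + 0.0390 + 0.1000 + 0.2038 + 0.3336 = 0.6856
G = 1 − 0.6856 = 0.3144

0.314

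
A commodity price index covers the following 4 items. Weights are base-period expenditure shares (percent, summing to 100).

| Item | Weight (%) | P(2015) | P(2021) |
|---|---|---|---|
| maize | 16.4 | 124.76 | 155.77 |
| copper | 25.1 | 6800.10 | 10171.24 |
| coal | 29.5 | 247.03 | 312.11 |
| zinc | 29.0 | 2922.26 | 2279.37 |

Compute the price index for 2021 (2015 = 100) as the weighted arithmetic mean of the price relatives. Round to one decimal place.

maize: 16.4 × (155.77/124.76) = 16.4 × 1.248557 = 20.4763
copper: 25.1 × (10171.24/6800.10) = 25.1 × 1.495749 = 37.5433
coal: 29.5 × (312.11/247.03) = 29.5 × 1.263450 = 37.2718
zinc: 29.0 × (2279.37/2922.26) = 29.0 × 0.780002 = 22.6201
Index = Σ wᵢ·(p₁ᵢ/p₀ᵢ) = 20.4763 + 37.5433 + 37.2718 + 22.6201 = 117.9115

117.9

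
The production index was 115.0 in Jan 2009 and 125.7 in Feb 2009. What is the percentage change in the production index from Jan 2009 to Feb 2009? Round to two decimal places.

Change = (125.7 − 115.0) / 115.0 × 100
       = 10.7 / 115.0 × 100 = 9.3043%

9.30%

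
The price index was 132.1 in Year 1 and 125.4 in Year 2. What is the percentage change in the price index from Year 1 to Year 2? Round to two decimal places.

-5.07%

Change = (125.4 − 132.1) / 132.1 × 100
       = -6.7 / 132.1 × 100 = -5.0719%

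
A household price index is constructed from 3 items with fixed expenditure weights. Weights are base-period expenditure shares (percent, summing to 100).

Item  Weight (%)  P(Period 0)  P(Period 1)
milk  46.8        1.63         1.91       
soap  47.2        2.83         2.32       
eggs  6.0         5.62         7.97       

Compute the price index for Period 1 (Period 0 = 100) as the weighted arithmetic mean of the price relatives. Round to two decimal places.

102.04

milk: 46.8 × (1.91/1.63) = 46.8 × 1.171779 = 54.8393
soap: 47.2 × (2.32/2.83) = 47.2 × 0.819788 = 38.6940
eggs: 6.0 × (7.97/5.62) = 6.0 × 1.418149 = 8.5089
Index = Σ wᵢ·(p₁ᵢ/p₀ᵢ) = 54.8393 + 38.6940 + 8.5089 = 102.0422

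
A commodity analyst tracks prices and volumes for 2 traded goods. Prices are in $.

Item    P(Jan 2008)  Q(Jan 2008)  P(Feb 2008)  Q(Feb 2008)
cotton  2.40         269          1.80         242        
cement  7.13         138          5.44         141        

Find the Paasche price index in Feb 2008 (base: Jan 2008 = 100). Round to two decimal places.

Paasche price index uses current-period quantities as weights.
ΣP(Feb 2008)·Q(Feb 2008) = 1.80×242 + 5.44×141 = 435.6 + 767.04 = 1202.64
ΣP(Jan 2008)·Q(Feb 2008) = 2.40×242 + 7.13×141 = 580.8 + 1005.33 = 1586.13
Index = 1202.64 / 1586.13 × 100 = 75.8223

75.82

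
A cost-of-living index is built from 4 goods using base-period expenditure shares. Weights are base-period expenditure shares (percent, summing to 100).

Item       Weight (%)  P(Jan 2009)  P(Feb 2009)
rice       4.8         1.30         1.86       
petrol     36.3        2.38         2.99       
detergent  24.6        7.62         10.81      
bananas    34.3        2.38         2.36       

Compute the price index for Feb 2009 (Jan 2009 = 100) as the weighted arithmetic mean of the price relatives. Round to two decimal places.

rice: 4.8 × (1.86/1.30) = 4.8 × 1.430769 = 6.8677
petrol: 36.3 × (2.99/2.38) = 36.3 × 1.256303 = 45.6038
detergent: 24.6 × (10.81/7.62) = 24.6 × 1.418635 = 34.8984
bananas: 34.3 × (2.36/2.38) = 34.3 × 0.991597 = 34.0118
Index = Σ wᵢ·(p₁ᵢ/p₀ᵢ) = 6.8677 + 45.6038 + 34.8984 + 34.0118 = 121.3817

121.38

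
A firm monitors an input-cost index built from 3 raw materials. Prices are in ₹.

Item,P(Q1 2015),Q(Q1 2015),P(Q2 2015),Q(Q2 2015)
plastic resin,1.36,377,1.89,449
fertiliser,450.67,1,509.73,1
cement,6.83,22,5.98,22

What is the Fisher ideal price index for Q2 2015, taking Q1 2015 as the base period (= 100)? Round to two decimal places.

Laspeyres component (base-period weights):
ΣP(Q2 2015)Q(Q1 2015) = 1.89×377 + 509.73×1 + 5.98×22 = 712.53 + 509.73 + 131.56 = 1353.82
ΣP(Q1 2015)Q(Q1 2015) = 1.36×377 + 450.67×1 + 6.83×22 = 512.72 + 450.67 + 150.26 = 1113.65
L = 1353.82 / 1113.65 × 100 = 121.5660
Paasche component (current-period weights):
ΣP(Q2 2015)Q(Q2 2015) = 1.89×449 + 509.73×1 + 5.98×22 = 848.61 + 509.73 + 131.56 = 1489.9
ΣP(Q1 2015)Q(Q2 2015) = 1.36×449 + 450.67×1 + 6.83×22 = 610.64 + 450.67 + 150.26 = 1211.57
P = 1489.9 / 1211.57 × 100 = 122.9727
Fisher = √(L × P) = √(121.5660 × 122.9727) = 122.2673

122.27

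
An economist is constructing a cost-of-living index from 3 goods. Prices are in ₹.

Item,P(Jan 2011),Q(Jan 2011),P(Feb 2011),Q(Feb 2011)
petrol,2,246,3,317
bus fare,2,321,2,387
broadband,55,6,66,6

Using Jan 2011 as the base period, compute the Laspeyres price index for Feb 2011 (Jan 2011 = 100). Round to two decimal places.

121.31

Laspeyres price index uses base-period quantities as weights.
ΣP(Feb 2011)·Q(Jan 2011) = 3×246 + 2×321 + 66×6 = 738 + 642 + 396 = 1776
ΣP(Jan 2011)·Q(Jan 2011) = 2×246 + 2×321 + 55×6 = 492 + 642 + 330 = 1464
Index = 1776 / 1464 × 100 = 121.3115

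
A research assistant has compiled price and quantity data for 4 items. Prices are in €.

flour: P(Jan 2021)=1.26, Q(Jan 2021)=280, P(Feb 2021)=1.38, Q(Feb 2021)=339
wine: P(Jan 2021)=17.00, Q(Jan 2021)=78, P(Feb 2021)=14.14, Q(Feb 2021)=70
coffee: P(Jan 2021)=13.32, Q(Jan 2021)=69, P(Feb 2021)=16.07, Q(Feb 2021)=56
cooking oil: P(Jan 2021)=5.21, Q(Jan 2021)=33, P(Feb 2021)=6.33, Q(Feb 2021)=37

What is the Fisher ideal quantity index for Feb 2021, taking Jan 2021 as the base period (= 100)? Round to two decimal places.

92.30

Laspeyres component (base-period weights):
ΣP(Jan 2021)Q(Feb 2021) = 1.26×339 + 17.00×70 + 13.32×56 + 5.21×37 = 427.14 + 1190 + 745.92 + 192.77 = 2555.83
ΣP(Jan 2021)Q(Jan 2021) = 1.26×280 + 17.00×78 + 13.32×69 + 5.21×33 = 352.8 + 1326 + 919.08 + 171.93 = 2769.81
L = 2555.83 / 2769.81 × 100 = 92.2746
Paasche component (current-period weights):
ΣP(Feb 2021)Q(Feb 2021) = 1.38×339 + 14.14×70 + 16.07×56 + 6.33×37 = 467.82 + 989.8 + 899.92 + 234.21 = 2591.75
ΣP(Feb 2021)Q(Jan 2021) = 1.38×280 + 14.14×78 + 16.07×69 + 6.33×33 = 386.4 + 1102.92 + 1108.83 + 208.89 = 2807.04
P = 2591.75 / 2807.04 × 100 = 92.3304
Fisher = √(L × P) = √(92.2746 × 92.3304) = 92.3025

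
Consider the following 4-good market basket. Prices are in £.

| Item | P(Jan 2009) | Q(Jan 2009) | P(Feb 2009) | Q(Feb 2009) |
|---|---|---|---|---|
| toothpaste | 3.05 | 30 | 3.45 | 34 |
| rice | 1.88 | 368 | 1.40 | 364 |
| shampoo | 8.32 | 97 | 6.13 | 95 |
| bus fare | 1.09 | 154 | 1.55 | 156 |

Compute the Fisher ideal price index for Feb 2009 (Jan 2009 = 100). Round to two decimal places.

Laspeyres component (base-period weights):
ΣP(Feb 2009)Q(Jan 2009) = 3.45×30 + 1.40×368 + 6.13×97 + 1.55×154 = 103.5 + 515.2 + 594.61 + 238.7 = 1452.01
ΣP(Jan 2009)Q(Jan 2009) = 3.05×30 + 1.88×368 + 8.32×97 + 1.09×154 = 91.5 + 691.84 + 807.04 + 167.86 = 1758.24
L = 1452.01 / 1758.24 × 100 = 82.5832
Paasche component (current-period weights):
ΣP(Feb 2009)Q(Feb 2009) = 3.45×34 + 1.40×364 + 6.13×95 + 1.55×156 = 117.3 + 509.6 + 582.35 + 241.8 = 1451.05
ΣP(Jan 2009)Q(Feb 2009) = 3.05×34 + 1.88×364 + 8.32×95 + 1.09×156 = 103.7 + 684.32 + 790.4 + 170.04 = 1748.46
P = 1451.05 / 1748.46 × 100 = 82.9902
Fisher = √(L × P) = √(82.5832 × 82.9902) = 82.7864

82.79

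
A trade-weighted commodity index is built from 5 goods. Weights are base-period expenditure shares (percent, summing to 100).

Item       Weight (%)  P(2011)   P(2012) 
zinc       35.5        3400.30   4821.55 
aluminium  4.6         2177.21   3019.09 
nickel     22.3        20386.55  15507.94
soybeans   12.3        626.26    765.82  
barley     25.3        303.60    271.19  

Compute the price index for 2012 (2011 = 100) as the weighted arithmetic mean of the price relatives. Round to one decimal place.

111.3

zinc: 35.5 × (4821.55/3400.30) = 35.5 × 1.417978 = 50.3382
aluminium: 4.6 × (3019.09/2177.21) = 4.6 × 1.386678 = 6.3787
nickel: 22.3 × (15507.94/20386.55) = 22.3 × 0.760695 = 16.9635
soybeans: 12.3 × (765.82/626.26) = 12.3 × 1.222847 = 15.0410
barley: 25.3 × (271.19/303.60) = 25.3 × 0.893248 = 22.5992
Index = Σ wᵢ·(p₁ᵢ/p₀ᵢ) = 50.3382 + 6.3787 + 16.9635 + 15.0410 + 22.5992 = 111.3206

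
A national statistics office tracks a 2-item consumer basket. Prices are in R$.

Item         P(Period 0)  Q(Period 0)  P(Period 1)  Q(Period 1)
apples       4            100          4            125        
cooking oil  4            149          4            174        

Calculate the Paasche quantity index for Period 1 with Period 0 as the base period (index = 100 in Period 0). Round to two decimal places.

120.08

Paasche quantity index uses current-period prices as weights.
ΣP(Period 1)·Q(Period 1) = 4×125 + 4×174 = 500 + 696 = 1196
ΣP(Period 1)·Q(Period 0) = 4×100 + 4×149 = 400 + 596 = 996
Index = 1196 / 996 × 100 = 120.0803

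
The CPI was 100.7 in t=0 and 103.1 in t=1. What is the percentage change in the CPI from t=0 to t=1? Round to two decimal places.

2.38%

Change = (103.1 − 100.7) / 100.7 × 100
       = 2.4 / 100.7 × 100 = 2.3833%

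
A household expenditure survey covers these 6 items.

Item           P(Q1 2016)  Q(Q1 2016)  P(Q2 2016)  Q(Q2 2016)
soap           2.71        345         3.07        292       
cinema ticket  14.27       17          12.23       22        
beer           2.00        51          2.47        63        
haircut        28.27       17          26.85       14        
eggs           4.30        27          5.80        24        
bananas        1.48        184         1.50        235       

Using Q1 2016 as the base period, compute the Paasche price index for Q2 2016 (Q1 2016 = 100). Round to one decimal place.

105.3

Paasche price index uses current-period quantities as weights.
ΣP(Q2 2016)·Q(Q2 2016) = 3.07×292 + 12.23×22 + 2.47×63 + 26.85×14 + 5.80×24 + 1.50×235 = 896.44 + 269.06 + 155.61 + 375.9 + 139.2 + 352.5 = 2188.71
ΣP(Q1 2016)·Q(Q2 2016) = 2.71×292 + 14.27×22 + 2.00×63 + 28.27×14 + 4.30×24 + 1.48×235 = 791.32 + 313.94 + 126 + 395.78 + 103.2 + 347.8 = 2078.04
Index = 2188.71 / 2078.04 × 100 = 105.3257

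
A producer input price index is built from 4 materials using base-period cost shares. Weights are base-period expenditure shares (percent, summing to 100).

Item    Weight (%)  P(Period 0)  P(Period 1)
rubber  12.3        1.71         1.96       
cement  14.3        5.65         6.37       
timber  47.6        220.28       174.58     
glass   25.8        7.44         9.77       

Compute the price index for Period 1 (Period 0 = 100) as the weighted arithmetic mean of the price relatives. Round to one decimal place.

101.8

rubber: 12.3 × (1.96/1.71) = 12.3 × 1.146199 = 14.0982
cement: 14.3 × (6.37/5.65) = 14.3 × 1.127434 = 16.1223
timber: 47.6 × (174.58/220.28) = 47.6 × 0.792537 = 37.7248
glass: 25.8 × (9.77/7.44) = 25.8 × 1.313172 = 33.8798
Index = Σ wᵢ·(p₁ᵢ/p₀ᵢ) = 14.0982 + 16.1223 + 37.7248 + 33.8798 = 101.8251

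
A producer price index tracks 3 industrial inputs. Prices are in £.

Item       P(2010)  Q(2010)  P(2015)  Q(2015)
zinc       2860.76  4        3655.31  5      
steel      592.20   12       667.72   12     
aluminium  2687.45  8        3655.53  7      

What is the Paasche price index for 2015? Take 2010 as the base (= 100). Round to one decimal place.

Paasche price index uses current-period quantities as weights.
ΣP(2015)·Q(2015) = 3655.31×5 + 667.72×12 + 3655.53×7 = 18276.55 + 8012.64 + 25588.71 = 51877.9
ΣP(2010)·Q(2015) = 2860.76×5 + 592.20×12 + 2687.45×7 = 14303.8 + 7106.4 + 18812.15 = 40222.35
Index = 51877.9 / 40222.35 × 100 = 128.9778

129.0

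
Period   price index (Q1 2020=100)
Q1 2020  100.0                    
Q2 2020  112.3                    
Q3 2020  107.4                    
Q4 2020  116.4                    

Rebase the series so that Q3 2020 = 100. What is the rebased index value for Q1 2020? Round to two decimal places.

Rebased(Q1 2020) = 100.0 / 107.4 × 100 = 93.1099

93.11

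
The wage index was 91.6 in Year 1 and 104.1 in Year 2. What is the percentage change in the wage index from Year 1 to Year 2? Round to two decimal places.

13.65%

Change = (104.1 − 91.6) / 91.6 × 100
       = 12.5 / 91.6 × 100 = 13.6463%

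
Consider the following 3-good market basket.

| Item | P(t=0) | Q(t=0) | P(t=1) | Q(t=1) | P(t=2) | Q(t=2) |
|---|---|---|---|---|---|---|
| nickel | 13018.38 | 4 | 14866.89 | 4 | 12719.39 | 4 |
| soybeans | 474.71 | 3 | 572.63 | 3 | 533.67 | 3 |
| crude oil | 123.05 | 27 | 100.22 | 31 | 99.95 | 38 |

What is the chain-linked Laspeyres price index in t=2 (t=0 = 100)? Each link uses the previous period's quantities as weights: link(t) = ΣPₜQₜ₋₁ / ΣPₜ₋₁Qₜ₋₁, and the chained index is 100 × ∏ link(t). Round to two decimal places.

Link t=0→t=1:
ΣP(t=1)Q(t=0) = 14866.89×4 + 572.63×3 + 100.22×27 = 59467.56 + 1717.89 + 2705.94 = 63891.39
ΣP(t=0)Q(t=0) = 13018.38×4 + 474.71×3 + 123.05×27 = 52073.52 + 1424.13 + 3322.35 = 56820
link = 63891.39/56820 = 1.124452
Link t=1→t=2:
ΣP(t=2)Q(t=1) = 12719.39×4 + 533.67×3 + 99.95×31 = 50877.56 + 1601.01 + 3098.45 = 55577.02
ΣP(t=1)Q(t=1) = 14866.89×4 + 572.63×3 + 100.22×31 = 59467.56 + 1717.89 + 3106.82 = 64292.27
link = 55577.02/64292.27 = 0.864443
Chained index = 100 × 1.124452 × 0.864443 = 97.2025

97.20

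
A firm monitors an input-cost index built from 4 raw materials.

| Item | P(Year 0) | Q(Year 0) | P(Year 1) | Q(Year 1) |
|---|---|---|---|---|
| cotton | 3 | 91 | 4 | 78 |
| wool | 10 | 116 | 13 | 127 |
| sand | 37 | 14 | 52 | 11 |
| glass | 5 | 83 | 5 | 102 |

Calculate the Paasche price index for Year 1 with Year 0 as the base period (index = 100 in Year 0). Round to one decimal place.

125.8

Paasche price index uses current-period quantities as weights.
ΣP(Year 1)·Q(Year 1) = 4×78 + 13×127 + 52×11 + 5×102 = 312 + 1651 + 572 + 510 = 3045
ΣP(Year 0)·Q(Year 1) = 3×78 + 10×127 + 37×11 + 5×102 = 234 + 1270 + 407 + 510 = 2421
Index = 3045 / 2421 × 100 = 125.7745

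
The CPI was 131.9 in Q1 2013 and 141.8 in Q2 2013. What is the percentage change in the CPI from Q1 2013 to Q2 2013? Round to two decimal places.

Change = (141.8 − 131.9) / 131.9 × 100
       = 9.9 / 131.9 × 100 = 7.5057%

7.51%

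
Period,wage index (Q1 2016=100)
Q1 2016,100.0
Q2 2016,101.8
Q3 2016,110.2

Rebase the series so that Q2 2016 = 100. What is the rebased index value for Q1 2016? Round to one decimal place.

Rebased(Q1 2016) = 100.0 / 101.8 × 100 = 98.2318

98.2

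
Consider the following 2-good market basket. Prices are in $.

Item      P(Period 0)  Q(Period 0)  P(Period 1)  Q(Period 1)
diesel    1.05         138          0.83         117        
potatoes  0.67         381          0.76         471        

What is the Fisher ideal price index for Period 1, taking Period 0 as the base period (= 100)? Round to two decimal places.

Laspeyres component (base-period weights):
ΣP(Period 1)Q(Period 0) = 0.83×138 + 0.76×381 = 114.54 + 289.56 = 404.1
ΣP(Period 0)Q(Period 0) = 1.05×138 + 0.67×381 = 144.9 + 255.27 = 400.17
L = 404.1 / 400.17 × 100 = 100.9821
Paasche component (current-period weights):
ΣP(Period 1)Q(Period 1) = 0.83×117 + 0.76×471 = 97.11 + 357.96 = 455.07
ΣP(Period 0)Q(Period 1) = 1.05×117 + 0.67×471 = 122.85 + 315.57 = 438.42
P = 455.07 / 438.42 × 100 = 103.7977
Fisher = √(L × P) = √(100.9821 × 103.7977) = 102.3802

102.38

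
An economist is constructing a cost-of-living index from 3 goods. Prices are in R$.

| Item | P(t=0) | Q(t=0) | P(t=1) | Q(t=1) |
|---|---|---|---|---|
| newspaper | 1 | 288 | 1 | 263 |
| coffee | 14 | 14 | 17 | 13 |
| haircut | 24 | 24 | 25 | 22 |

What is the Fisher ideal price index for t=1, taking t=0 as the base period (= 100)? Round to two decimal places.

106.25

Laspeyres component (base-period weights):
ΣP(t=1)Q(t=0) = 1×288 + 17×14 + 25×24 = 288 + 238 + 600 = 1126
ΣP(t=0)Q(t=0) = 1×288 + 14×14 + 24×24 = 288 + 196 + 576 = 1060
L = 1126 / 1060 × 100 = 106.2264
Paasche component (current-period weights):
ΣP(t=1)Q(t=1) = 1×263 + 17×13 + 25×22 = 263 + 221 + 550 = 1034
ΣP(t=0)Q(t=1) = 1×263 + 14×13 + 24×22 = 263 + 182 + 528 = 973
P = 1034 / 973 × 100 = 106.2693
Fisher = √(L × P) = √(106.2264 × 106.2693) = 106.2478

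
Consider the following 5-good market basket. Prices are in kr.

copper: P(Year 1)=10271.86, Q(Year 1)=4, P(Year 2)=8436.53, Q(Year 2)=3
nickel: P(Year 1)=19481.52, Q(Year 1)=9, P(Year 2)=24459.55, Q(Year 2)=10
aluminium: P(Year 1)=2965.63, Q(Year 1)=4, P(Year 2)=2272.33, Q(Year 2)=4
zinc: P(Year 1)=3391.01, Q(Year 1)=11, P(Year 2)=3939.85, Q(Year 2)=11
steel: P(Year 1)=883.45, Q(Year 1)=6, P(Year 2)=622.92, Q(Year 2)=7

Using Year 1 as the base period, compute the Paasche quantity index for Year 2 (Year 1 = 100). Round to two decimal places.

105.37

Paasche quantity index uses current-period prices as weights.
ΣP(Year 2)·Q(Year 2) = 8436.53×3 + 24459.55×10 + 2272.33×4 + 3939.85×11 + 622.92×7 = 25309.59 + 244595.5 + 9089.32 + 43338.35 + 4360.44 = 326693.2
ΣP(Year 2)·Q(Year 1) = 8436.53×4 + 24459.55×9 + 2272.33×4 + 3939.85×11 + 622.92×6 = 33746.12 + 220135.95 + 9089.32 + 43338.35 + 3737.52 = 310047.26
Index = 326693.2 / 310047.26 × 100 = 105.3688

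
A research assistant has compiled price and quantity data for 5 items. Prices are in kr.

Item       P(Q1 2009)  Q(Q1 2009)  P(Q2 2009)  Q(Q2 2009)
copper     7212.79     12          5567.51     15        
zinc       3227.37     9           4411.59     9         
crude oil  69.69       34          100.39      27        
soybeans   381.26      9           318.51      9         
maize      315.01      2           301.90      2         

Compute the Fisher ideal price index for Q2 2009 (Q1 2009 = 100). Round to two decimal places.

Laspeyres component (base-period weights):
ΣP(Q2 2009)Q(Q1 2009) = 5567.51×12 + 4411.59×9 + 100.39×34 + 318.51×9 + 301.90×2 = 66810.12 + 39704.31 + 3413.26 + 2866.59 + 603.8 = 113398.08
ΣP(Q1 2009)Q(Q1 2009) = 7212.79×12 + 3227.37×9 + 69.69×34 + 381.26×9 + 315.01×2 = 86553.48 + 29046.33 + 2369.46 + 3431.34 + 630.02 = 122030.63
L = 113398.08 / 122030.63 × 100 = 92.9259
Paasche component (current-period weights):
ΣP(Q2 2009)Q(Q2 2009) = 5567.51×15 + 4411.59×9 + 100.39×27 + 318.51×9 + 301.90×2 = 83512.65 + 39704.31 + 2710.53 + 2866.59 + 603.8 = 129397.88
ΣP(Q1 2009)Q(Q2 2009) = 7212.79×15 + 3227.37×9 + 69.69×27 + 381.26×9 + 315.01×2 = 108191.85 + 29046.33 + 1881.63 + 3431.34 + 630.02 = 143181.17
P = 129397.88 / 143181.17 × 100 = 90.3735
Fisher = √(L × P) = √(92.9259 × 90.3735) = 91.6408

91.64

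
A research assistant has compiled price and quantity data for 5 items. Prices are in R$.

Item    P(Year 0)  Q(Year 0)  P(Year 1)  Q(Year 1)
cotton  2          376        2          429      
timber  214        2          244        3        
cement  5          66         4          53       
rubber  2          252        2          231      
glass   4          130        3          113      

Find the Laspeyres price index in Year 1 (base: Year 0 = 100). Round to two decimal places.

94.63

Laspeyres price index uses base-period quantities as weights.
ΣP(Year 1)·Q(Year 0) = 2×376 + 244×2 + 4×66 + 2×252 + 3×130 = 752 + 488 + 264 + 504 + 390 = 2398
ΣP(Year 0)·Q(Year 0) = 2×376 + 214×2 + 5×66 + 2×252 + 4×130 = 752 + 428 + 330 + 504 + 520 = 2534
Index = 2398 / 2534 × 100 = 94.6330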